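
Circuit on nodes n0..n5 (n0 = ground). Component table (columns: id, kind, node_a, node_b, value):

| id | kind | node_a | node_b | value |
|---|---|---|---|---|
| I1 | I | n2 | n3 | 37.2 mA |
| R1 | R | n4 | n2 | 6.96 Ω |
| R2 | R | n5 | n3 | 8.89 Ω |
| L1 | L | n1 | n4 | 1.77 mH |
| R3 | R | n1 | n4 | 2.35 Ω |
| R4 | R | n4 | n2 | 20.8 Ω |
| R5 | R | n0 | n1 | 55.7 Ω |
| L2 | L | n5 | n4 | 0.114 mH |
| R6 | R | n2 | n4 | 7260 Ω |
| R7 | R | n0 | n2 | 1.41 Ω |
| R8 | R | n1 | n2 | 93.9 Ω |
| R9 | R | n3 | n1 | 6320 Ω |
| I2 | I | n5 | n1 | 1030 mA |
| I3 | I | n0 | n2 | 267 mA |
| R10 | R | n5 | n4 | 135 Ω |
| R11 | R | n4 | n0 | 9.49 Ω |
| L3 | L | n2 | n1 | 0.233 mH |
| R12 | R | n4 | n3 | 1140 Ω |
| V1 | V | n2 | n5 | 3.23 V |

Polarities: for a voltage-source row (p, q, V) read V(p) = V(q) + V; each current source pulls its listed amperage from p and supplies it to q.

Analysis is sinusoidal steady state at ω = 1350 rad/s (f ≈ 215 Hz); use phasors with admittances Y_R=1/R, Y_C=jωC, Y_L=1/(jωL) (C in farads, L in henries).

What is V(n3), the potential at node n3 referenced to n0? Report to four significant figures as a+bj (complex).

-2.184-0.03365j V

MNA unknowns: 5 node voltages V₁..V_5 plus 1 source current (V1)
I1: z[2]−=0.0372, z[3]+=0.0372
R1: Y=0.1437+0.000j on G[4,2]
R2: Y=0.1125+0.000j on G[5,3]
L1: Y=0.000-0.4185j on G[1,4]
R3: Y=0.4255+0.000j on G[1,4]
R4: Y=0.04808+0.000j on G[4,2]
R5: Y=0.01795+0.000j on G[0,1]
L2: Y=0.000-6.498j on G[5,4]
R6: Y=0.0001377+0.000j on G[2,4]
R7: Y=0.7092+0.000j on G[0,2]
R8: Y=0.01065+0.000j on G[1,2]
R9: Y=0.0001582+0.000j on G[3,1]
I2: z[5]−=1.03, z[1]+=1.03
I3: z[0]−=0.267, z[2]+=0.267
R10: Y=0.007407+0.000j on G[5,4]
R11: Y=0.1054+0.000j on G[4,0]
L3: Y=0.000-3.179j on G[2,1]
R12: Y=0.0008772+0.000j on G[4,3]
V1: row V2−V5=3.23, i_V1 at 2,5
solve → V1=0.3272-0.03003j, V2=0.7124-0.03584j, V3=-2.184-0.03365j, V4=-2.317+0.2463j, V5=-2.518-0.03584j
aux → i_V1=-0.8423+1.304j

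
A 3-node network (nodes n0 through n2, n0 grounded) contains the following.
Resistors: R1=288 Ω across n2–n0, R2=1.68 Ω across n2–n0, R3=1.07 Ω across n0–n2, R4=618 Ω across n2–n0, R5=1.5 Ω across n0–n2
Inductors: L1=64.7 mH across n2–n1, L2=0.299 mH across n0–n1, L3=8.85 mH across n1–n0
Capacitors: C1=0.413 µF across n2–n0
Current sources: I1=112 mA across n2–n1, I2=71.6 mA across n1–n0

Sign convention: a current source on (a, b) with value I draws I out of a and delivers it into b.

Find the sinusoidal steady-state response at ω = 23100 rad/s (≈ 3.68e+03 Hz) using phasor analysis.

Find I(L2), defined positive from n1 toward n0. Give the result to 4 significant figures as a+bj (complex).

MNA unknowns: 2 node voltages V₁..V_2
R1: Y=0.003472+0.000j on G[2,0]
R2: Y=0.5952+0.000j on G[2,0]
R3: Y=0.9346+0.000j on G[0,2]
L1: Y=0.000-0.0006691j on G[2,1]
L2: Y=0.000-0.1448j on G[0,1]
R4: Y=0.001618+0.000j on G[2,0]
R5: Y=0.6667+0.000j on G[0,2]
C1: Y=0.000+0.009540j on G[2,0]
I1: z[2]−=0.112, z[1]+=0.112
L3: Y=0.000-0.004892j on G[1,0]
I2: z[1]−=0.0716, z[0]+=0.0716
solve → V1=-0.0002260+0.2687j, V2=-0.05079+0.0002047j

0.03891+3.273e-05j A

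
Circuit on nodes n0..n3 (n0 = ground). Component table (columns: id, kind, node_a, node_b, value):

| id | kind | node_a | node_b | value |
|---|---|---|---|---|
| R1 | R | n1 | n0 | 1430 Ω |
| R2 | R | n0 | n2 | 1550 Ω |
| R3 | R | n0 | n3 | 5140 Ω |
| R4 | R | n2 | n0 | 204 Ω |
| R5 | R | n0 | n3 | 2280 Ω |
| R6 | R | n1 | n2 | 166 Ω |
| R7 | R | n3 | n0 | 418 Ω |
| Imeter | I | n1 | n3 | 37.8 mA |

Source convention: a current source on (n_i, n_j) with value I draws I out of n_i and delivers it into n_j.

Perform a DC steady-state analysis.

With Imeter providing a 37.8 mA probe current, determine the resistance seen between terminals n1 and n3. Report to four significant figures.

R_eq = 609.3 Ω

Element admittances at DC:
  Y(R1) = 0.0006993 S between n1,n0
  Y(R2) = 0.0006452 S between n0,n2
  Y(R3) = 0.0001946 S between n0,n3
  Y(R4) = 0.004902 S between n2,n0
  Y(R5) = 0.0004386 S between n0,n3
  Y(R6) = 0.006024 S between n1,n2
  Y(R7) = 0.002392 S between n3,n0
  Imeter: injects 0.0378 A into n3 (from n1)
Assemble and solve the 3×3 MNA system:
  V(n1)=-10.54  V(n2)=-5.486  V(n3)=12.49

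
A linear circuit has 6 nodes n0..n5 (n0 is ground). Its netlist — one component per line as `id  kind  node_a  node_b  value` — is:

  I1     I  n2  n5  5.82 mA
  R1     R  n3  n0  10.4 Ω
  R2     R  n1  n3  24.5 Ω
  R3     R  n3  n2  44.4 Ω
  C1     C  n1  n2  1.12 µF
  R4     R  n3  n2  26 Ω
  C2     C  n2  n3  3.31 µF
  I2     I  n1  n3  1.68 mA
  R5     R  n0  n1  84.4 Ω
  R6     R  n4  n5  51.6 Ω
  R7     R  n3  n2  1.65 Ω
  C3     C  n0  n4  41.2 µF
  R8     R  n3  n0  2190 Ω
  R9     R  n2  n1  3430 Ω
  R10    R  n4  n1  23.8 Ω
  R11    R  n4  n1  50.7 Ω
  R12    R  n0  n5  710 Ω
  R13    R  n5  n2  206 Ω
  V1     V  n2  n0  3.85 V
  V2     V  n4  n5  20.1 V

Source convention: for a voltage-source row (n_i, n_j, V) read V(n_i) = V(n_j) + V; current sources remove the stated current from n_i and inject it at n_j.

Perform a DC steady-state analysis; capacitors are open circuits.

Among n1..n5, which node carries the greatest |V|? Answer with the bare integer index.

Element admittances at DC:
  I1: injects 0.00582 A into n5 (from n2)
  Y(R1) = 0.09615 S between n3,n0
  Y(R2) = 0.04082 S between n1,n3
  Y(R3) = 0.02252 S between n3,n2
  Y(C1) = 0.000 S between n1,n2
  Y(R4) = 0.03846 S between n3,n2
  Y(C2) = 0.000 S between n2,n3
  I2: injects 0.00168 A into n3 (from n1)
  Y(R5) = 0.01185 S between n0,n1
  Y(R6) = 0.01938 S between n4,n5
  Y(R7) = 0.6061 S between n3,n2
  Y(C3) = 0.000 S between n0,n4
  Y(R8) = 0.0004566 S between n3,n0
  Y(R9) = 0.0002915 S between n2,n1
  Y(R10) = 0.04202 S between n4,n1
  Y(R11) = 0.01972 S between n4,n1
  Y(R12) = 0.001408 S between n0,n5
  Y(R13) = 0.004854 S between n5,n2
  V1: constraint V(n2)−V(n0) = 3.85
  V2: constraint V(n4)−V(n5) = 20.1
Assemble and solve the 7×7 MNA system:
  V(n1)=4.709  V(n2)=3.850  V(n3)=3.433  V(n4)=6.486  V(n5)=-13.61
  i(V1)=-0.3683  i(V2)=-0.4993

5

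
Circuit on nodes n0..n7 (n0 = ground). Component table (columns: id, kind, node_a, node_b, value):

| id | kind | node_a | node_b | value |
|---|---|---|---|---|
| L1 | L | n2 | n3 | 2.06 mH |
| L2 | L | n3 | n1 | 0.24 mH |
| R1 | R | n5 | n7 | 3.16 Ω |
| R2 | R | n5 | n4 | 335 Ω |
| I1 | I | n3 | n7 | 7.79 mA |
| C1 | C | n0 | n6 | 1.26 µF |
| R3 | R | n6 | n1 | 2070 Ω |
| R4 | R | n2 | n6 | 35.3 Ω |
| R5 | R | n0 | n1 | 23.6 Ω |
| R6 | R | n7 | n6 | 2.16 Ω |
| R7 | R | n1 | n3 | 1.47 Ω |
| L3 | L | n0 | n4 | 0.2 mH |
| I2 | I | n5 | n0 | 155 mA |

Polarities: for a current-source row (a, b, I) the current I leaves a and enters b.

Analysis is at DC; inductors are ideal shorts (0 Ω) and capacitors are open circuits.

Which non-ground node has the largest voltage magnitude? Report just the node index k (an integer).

5

Apply KCL at each of the 7 non-ground nodes and solve the resulting linear system.
Node n1: branches {L2, R3, R5, R7} → V_1 = -3.091
Node n2: branches {L1, R4} → V_2 = -3.091
Node n3: branches {L1, L2, I1, R7} → V_3 = -3.091
Node n4: branches {R2, L3} → V_4 = 0.000
Node n5: branches {R1, R2, I2} → V_5 = -8.047
Node n6: branches {C1, R3, R4, R6} → V_6 = -7.367
Node n7: branches {R1, I1, R6} → V_7 = -7.633
Source currents: i(L1)=-0.1211, i(L2)=-0.1289, i(L3)=0.02402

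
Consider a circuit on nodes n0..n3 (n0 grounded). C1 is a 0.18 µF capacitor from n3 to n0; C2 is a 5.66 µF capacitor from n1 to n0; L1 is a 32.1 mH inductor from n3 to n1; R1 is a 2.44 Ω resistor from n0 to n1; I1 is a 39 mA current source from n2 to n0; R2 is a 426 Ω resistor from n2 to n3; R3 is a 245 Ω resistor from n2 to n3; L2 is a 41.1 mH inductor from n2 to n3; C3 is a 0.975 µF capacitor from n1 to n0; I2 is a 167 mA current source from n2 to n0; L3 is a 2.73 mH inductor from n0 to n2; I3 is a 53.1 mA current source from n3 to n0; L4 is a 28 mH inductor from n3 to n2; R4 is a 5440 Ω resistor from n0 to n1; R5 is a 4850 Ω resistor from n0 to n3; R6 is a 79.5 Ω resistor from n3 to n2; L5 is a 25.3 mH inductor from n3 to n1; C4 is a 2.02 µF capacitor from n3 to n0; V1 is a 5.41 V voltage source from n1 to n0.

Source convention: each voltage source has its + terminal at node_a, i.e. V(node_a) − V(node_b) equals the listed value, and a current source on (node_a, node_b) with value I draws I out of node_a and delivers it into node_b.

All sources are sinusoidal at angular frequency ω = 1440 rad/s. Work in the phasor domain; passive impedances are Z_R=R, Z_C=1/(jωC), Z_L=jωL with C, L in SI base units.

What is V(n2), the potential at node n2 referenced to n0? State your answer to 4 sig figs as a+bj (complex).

0.4854-0.7445j V

Element admittances at ω=1440 rad/s:
  Y(C1) = 0.000+0.0002592j S between n3,n0
  Y(C2) = 0.000+0.008150j S between n1,n0
  Y(L1) = 0.000-0.02163j S between n3,n1
  Y(R1) = 0.4098+0.000j S between n0,n1
  I1: injects 0.039 A into n0 (from n2)
  Y(R2) = 0.002347+0.000j S between n2,n3
  Y(R3) = 0.004082+0.000j S between n2,n3
  Y(L2) = 0.000-0.01690j S between n2,n3
  Y(C3) = 0.000+0.001404j S between n1,n0
  I2: injects 0.167 A into n0 (from n2)
  Y(L3) = 0.000-0.2544j S between n0,n2
  I3: injects 0.0531 A into n0 (from n3)
  Y(L4) = 0.000-0.02480j S between n3,n2
  Y(R4) = 0.0001838+0.000j S between n0,n1
  Y(R5) = 0.0002062+0.000j S between n0,n3
  Y(R6) = 0.01258+0.000j S between n3,n2
  Y(L5) = 0.000-0.02745j S between n3,n1
  Y(C4) = 0.000+0.002909j S between n3,n0
  V1: constraint V(n1)−V(n0) = 5.41
Assemble and solve the 4×4 MNA system:
  V(n1)=5.410+0.000j  V(n2)=0.4854-0.7445j  V(n3)=3.087-1.532j
  i(V1)=-2.293+0.06231j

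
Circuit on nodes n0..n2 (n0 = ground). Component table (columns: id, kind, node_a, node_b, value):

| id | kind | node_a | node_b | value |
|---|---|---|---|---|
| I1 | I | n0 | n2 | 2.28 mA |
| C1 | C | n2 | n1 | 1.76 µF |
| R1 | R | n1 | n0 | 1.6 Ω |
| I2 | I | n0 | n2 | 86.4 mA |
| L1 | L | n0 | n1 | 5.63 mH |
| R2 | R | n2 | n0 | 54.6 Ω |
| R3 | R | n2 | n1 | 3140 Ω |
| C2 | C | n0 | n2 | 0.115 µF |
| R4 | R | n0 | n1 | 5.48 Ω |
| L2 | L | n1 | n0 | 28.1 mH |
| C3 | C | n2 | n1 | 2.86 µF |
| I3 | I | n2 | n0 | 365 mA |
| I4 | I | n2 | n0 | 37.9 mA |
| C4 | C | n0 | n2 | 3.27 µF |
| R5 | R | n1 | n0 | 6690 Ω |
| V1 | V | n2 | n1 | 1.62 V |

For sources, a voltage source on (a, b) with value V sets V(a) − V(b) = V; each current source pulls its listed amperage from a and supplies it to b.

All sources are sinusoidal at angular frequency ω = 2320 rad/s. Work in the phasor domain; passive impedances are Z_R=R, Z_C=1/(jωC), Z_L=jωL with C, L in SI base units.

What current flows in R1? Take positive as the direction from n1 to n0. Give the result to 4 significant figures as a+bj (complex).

-0.2566-0.03574j A

MNA unknowns: 2 node voltages V₁..V_2 plus 1 source current (V1)
I1: z[0]−=0.00228, z[2]+=0.00228
C1: Y=0.000+0.004083j on G[2,1]
R1: Y=0.6250+0.000j on G[1,0]
I2: z[0]−=0.0864, z[2]+=0.0864
L1: Y=0.000-0.07656j on G[0,1]
R2: Y=0.01832+0.000j on G[2,0]
R3: Y=0.0003185+0.000j on G[2,1]
C2: Y=0.000+0.0002668j on G[0,2]
R4: Y=0.1825+0.000j on G[0,1]
L2: Y=0.000-0.01534j on G[1,0]
C3: Y=0.000+0.006635j on G[2,1]
I3: z[2]−=0.365, z[0]+=0.365
I4: z[2]−=0.0379, z[0]+=0.0379
C4: Y=0.000+0.007586j on G[0,2]
R5: Y=0.0001495+0.000j on G[1,0]
V1: row V2−V1=1.62, i_V1 at 2,1
solve → V1=-0.4105-0.05718j, V2=1.209-0.05718j
aux → i_V1=-0.3373-0.02581j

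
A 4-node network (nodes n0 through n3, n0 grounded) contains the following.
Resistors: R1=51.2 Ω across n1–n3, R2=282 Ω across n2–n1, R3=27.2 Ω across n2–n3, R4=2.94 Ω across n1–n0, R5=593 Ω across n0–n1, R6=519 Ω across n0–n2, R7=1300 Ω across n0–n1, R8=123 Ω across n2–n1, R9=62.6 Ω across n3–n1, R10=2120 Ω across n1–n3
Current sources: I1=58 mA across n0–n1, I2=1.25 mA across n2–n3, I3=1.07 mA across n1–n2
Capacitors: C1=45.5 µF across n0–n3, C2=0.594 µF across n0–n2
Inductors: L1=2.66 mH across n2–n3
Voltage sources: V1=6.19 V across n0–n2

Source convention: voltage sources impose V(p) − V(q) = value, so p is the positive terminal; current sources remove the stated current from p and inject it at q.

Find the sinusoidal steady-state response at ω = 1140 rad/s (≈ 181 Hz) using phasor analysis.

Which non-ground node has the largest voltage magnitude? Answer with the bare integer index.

MNA unknowns: 3 node voltages V₁..V_3 plus 1 source current (V1)
R1: Y=0.01953+0.000j on G[1,3]
I1: z[0]−=0.058, z[1]+=0.058
R2: Y=0.003546+0.000j on G[2,1]
R3: Y=0.03676+0.000j on G[2,3]
R4: Y=0.3401+0.000j on G[1,0]
C1: Y=0.000+0.05187j on G[0,3]
I2: z[2]−=0.00125, z[3]+=0.00125
R5: Y=0.001686+0.000j on G[0,1]
I3: z[1]−=0.00107, z[2]+=0.00107
C2: Y=0.000+0.0006772j on G[0,2]
L1: Y=0.000-0.3298j on G[2,3]
R6: Y=0.001927+0.000j on G[0,2]
R7: Y=0.0007692+0.000j on G[0,1]
R8: Y=0.008130+0.000j on G[2,1]
R9: Y=0.01597+0.000j on G[3,1]
R10: Y=0.0004717+0.000j on G[1,3]
V1: row V0−V2=6.19, i_V1 at 0,2
solve → V1=-0.6945+0.08812j, V2=-6.190+0.000j, V3=-7.107+0.9559j
aux → i_V1=-0.3574-0.3426j

3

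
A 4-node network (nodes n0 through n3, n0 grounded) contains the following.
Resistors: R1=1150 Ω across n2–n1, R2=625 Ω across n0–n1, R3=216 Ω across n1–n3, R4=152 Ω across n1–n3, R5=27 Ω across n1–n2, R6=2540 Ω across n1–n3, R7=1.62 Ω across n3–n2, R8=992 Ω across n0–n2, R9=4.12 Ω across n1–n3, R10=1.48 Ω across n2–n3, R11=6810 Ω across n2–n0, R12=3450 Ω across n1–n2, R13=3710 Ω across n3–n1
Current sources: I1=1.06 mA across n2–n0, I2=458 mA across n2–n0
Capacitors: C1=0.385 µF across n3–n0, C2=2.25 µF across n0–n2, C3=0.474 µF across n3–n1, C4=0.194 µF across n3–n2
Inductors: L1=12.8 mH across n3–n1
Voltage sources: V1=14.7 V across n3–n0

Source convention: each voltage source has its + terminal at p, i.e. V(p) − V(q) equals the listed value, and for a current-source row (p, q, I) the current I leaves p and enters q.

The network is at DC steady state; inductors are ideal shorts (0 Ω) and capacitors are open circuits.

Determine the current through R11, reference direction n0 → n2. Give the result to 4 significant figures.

-0.002106 A

Element admittances at DC:
  Y(R1) = 0.0008696 S between n2,n1
  I1: injects 0.00106 A into n0 (from n2)
  Y(R2) = 0.001600 S between n0,n1
  Y(C1) = 0.000 S between n3,n0
  Y(C2) = 0.000 S between n0,n2
  Y(R3) = 0.004630 S between n1,n3
  Y(R4) = 0.006579 S between n1,n3
  Y(R5) = 0.03704 S between n1,n2
  L1: short n3↔n1 (DC inductor)
  I2: injects 0.458 A into n0 (from n2)
  Y(C3) = 0.000 S between n3,n1
  Y(R6) = 0.0003937 S between n1,n3
  Y(R7) = 0.6173 S between n3,n2
  Y(R8) = 0.001008 S between n0,n2
  Y(C4) = 0.000 S between n3,n2
  Y(R9) = 0.2427 S between n1,n3
  Y(R10) = 0.6757 S between n2,n3
  Y(R11) = 0.0001468 S between n2,n0
  Y(R12) = 0.0002899 S between n1,n2
  Y(R13) = 0.0002695 S between n3,n1
  V1: constraint V(n3)−V(n0) = 14.7
Assemble and solve the 5×5 MNA system:
  V(n1)=14.70  V(n2)=14.34  V(n3)=14.70
  i(L1)=0.03717  i(V1)=-0.4991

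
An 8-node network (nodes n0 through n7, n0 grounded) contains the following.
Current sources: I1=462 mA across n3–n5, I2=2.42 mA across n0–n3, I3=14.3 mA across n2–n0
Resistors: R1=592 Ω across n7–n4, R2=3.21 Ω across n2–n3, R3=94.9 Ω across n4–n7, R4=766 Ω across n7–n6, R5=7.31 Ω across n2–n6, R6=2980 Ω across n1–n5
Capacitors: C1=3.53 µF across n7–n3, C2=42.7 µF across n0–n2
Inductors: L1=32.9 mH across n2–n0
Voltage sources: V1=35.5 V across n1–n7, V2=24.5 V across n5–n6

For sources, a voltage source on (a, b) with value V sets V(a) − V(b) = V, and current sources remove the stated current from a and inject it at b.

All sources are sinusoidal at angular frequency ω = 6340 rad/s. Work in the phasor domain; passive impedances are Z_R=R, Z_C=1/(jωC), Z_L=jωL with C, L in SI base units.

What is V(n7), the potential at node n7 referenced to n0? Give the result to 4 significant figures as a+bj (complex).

Apply KCL at each of the 7 non-ground nodes and solve the resulting linear system.
Node n1: branches {R6, V1} → V_1 = 34.05-0.1410j
Node n2: branches {R2, C2, R5, L1, I3} → V_2 = 0.000+0.04467j
Node n3: branches {I1, R2, C1, I2} → V_3 = -1.462+0.04564j
Node n4: branches {R1, R3} → V_4 = -1.448-0.1410j
Node n5: branches {I1, R6, V2} → V_5 = 27.85+0.04247j
Node n6: branches {R4, R5, V2} → V_6 = 3.347+0.04247j
Node n7: branches {R1, R3, R4, C1, V1} → V_7 = -1.448-0.1410j
Source currents: i(V1)=-0.002082+6.158e-05j, i(V2)=0.4641-6.158e-05j

-1.448-0.1410j V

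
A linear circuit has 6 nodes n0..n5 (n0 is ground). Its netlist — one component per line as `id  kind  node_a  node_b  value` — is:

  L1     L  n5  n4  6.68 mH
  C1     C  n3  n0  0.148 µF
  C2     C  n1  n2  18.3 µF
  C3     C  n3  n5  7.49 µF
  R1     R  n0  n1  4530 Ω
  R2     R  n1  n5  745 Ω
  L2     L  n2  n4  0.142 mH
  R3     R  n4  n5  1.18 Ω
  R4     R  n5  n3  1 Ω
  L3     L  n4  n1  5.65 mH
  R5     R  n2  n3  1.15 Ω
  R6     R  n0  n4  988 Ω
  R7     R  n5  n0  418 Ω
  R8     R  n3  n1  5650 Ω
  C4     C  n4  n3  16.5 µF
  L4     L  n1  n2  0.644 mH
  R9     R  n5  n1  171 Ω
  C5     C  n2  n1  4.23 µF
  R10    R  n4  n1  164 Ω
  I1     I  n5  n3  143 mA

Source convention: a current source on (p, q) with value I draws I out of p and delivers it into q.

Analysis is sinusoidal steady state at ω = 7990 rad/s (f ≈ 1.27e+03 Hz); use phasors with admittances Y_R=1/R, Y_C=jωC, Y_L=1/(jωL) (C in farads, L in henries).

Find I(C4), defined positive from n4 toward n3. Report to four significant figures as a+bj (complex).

MNA unknowns: 5 node voltages V₁..V_5
L1: Y=0.000-0.01874j on G[5,4]
C1: Y=0.000+0.001183j on G[3,0]
C2: Y=0.000+0.1462j on G[1,2]
C3: Y=0.000+0.05985j on G[3,5]
R1: Y=0.0002208+0.000j on G[0,1]
R2: Y=0.001342+0.000j on G[1,5]
L2: Y=0.000-0.8814j on G[2,4]
R3: Y=0.8475+0.000j on G[4,5]
R4: Y=1.000+0.000j on G[5,3]
L3: Y=0.000-0.02215j on G[4,1]
R5: Y=0.8696+0.000j on G[2,3]
R6: Y=0.001012+0.000j on G[0,4]
R7: Y=0.002392+0.000j on G[5,0]
R8: Y=0.0001770+0.000j on G[3,1]
C4: Y=0.000+0.1318j on G[4,3]
L4: Y=0.000-0.1943j on G[1,2]
R9: Y=0.005848+0.000j on G[5,1]
C5: Y=0.000+0.03380j on G[2,1]
R10: Y=0.006098+0.000j on G[4,1]
I1: z[5]−=0.143, z[3]+=0.143
solve → V1=0.02895-0.03190j, V2=0.04388+0.004782j, V3=0.08722-0.01901j, V4=0.02065-0.03738j, V5=-0.02080-0.02435j

0.002421-0.008776j A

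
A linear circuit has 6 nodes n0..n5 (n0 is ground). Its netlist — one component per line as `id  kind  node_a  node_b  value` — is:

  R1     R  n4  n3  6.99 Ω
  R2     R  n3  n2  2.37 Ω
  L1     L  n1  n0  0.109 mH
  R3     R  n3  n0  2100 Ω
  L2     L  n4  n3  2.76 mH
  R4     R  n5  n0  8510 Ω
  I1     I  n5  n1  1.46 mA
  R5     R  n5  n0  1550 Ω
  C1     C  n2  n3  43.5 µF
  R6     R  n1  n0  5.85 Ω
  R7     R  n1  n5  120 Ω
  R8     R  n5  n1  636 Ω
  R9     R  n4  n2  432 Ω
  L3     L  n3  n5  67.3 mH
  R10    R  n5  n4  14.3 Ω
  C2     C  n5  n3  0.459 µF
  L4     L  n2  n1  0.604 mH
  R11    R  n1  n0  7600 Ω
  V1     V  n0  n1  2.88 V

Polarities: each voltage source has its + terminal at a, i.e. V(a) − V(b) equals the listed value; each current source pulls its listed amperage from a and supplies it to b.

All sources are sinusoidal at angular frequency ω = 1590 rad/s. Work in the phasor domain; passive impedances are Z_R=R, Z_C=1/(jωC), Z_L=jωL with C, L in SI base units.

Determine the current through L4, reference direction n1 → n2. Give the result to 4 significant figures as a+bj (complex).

-0.001960+3.762e-05j A

Apply KCL at each of the 5 non-ground nodes and solve the resulting linear system.
Node n1: branches {L1, I1, R6, R7, R8, L4, R11, V1} → V_1 = -2.880+0.000j
Node n2: branches {R2, C1, R9, L4} → V_2 = -2.880+0.001882j
Node n3: branches {R1, R2, R3, L2, C1, L3, C2} → V_3 = -2.875+0.001053j
Node n4: branches {R1, L2, R9, R10} → V_4 = -2.875+0.002885j
Node n5: branches {R4, I1, R5, R7, R8, L3, R10, C2} → V_5 = -2.866+0.003479j
Source currents: i(V1)=-0.4962+16.62j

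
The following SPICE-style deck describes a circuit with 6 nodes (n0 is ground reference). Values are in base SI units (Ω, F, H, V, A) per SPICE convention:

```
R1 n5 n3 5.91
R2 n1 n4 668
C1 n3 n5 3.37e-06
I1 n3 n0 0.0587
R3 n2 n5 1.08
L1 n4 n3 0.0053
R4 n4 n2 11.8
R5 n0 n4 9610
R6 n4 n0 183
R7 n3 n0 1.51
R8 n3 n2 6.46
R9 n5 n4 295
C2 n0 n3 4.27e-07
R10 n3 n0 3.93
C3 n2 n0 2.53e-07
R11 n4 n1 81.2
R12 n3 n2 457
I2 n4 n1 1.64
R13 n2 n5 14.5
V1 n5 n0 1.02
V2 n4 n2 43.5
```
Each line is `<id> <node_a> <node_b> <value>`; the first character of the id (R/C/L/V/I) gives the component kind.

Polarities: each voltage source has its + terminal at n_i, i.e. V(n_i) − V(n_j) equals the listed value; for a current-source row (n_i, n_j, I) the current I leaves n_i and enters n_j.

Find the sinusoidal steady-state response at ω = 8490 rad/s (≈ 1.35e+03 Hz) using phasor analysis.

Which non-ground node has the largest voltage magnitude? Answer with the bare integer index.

1

Apply KCL at each of the 5 non-ground nodes and solve the resulting linear system.
Node n1: branches {R2, R11, I2} → V_1 = 162.8+0.7482j
Node n2: branches {R3, R4, R8, C3, R12, R13, V2} → V_2 = 0.5384+0.7482j
Node n3: branches {R1, C1, I1, L1, R7, R8, C2, R10, R12} → V_3 = 0.1676-0.6708j
Node n4: branches {R2, L1, R4, R5, R6, R9, R11, I2, V2} → V_4 = 44.04+0.7482j
Node n5: branches {R1, C1, R3, R9, R13, V1} → V_5 = 1.020+0.000j
Source currents: i(V1)=-0.4584+0.6090j, i(V2)=-4.109+0.9683j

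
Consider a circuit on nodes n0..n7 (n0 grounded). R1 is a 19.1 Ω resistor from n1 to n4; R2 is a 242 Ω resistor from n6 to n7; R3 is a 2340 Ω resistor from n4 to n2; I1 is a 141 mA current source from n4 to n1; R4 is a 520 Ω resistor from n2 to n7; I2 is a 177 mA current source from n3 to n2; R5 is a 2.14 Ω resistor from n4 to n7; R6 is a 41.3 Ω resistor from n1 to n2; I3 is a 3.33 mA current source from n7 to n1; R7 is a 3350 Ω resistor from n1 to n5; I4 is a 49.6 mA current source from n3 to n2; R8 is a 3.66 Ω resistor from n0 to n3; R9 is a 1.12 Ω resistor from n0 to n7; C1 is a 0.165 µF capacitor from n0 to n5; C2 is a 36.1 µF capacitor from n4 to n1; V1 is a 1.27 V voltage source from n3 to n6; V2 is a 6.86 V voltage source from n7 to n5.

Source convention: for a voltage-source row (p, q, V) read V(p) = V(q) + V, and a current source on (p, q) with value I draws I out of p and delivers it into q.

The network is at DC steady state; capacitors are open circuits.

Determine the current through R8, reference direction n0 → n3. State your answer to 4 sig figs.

MNA unknowns: 7 node voltages V₁..V_7 plus 2 source currents (V1, V2)
R1: Y=0.05236 on G[1,4]
R2: Y=0.004132 on G[6,7]
R3: Y=0.0004274 on G[4,2]
I1: z[4]−=0.141, z[1]+=0.141
R4: Y=0.001923 on G[2,7]
I2: z[3]−=0.177, z[2]+=0.177
R5: Y=0.4673 on G[4,7]
R6: Y=0.02421 on G[1,2]
I3: z[7]−=0.00333, z[1]+=0.00333
R7: Y=0.0002985 on G[1,5]
I4: z[3]−=0.0496, z[2]+=0.0496
R8: Y=0.2732 on G[0,3]
R9: Y=0.8929 on G[0,7]
C1: Y=0.000 on G[0,5]
C2: Y=0.000 on G[4,1]
V1: row V3−V6=1.27, i_V1 at 3,6
V2: row V7−V5=6.86, i_V2 at 7,5
solve → V1=7.016, V2=14.95, V3=-0.7945, V4=0.6659, V5=-6.617, V6=-2.064, V7=0.2431
aux → i_V1=-0.009535, i_V2=-0.004070

0.2171 A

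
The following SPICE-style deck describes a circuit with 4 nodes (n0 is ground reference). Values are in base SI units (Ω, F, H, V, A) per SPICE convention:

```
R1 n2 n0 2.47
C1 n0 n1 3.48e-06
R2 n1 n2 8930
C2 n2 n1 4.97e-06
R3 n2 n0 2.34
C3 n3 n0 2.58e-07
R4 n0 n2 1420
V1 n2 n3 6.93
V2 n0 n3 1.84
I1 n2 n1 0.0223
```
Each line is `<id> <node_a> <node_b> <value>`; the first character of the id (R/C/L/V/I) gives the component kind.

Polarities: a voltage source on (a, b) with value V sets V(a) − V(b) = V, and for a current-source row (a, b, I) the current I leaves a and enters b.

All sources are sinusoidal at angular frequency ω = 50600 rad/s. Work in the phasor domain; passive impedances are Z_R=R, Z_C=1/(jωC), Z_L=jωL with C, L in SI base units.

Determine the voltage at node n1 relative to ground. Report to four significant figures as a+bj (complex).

Element admittances at ω=50600 rad/s:
  Y(R1) = 0.4049+0.000j S between n2,n0
  Y(C1) = 0.000+0.1761j S between n0,n1
  Y(R2) = 0.0001120+0.000j S between n1,n2
  Y(C2) = 0.000+0.2515j S between n2,n1
  Y(R3) = 0.4274+0.000j S between n2,n0
  Y(C3) = 0.000+0.01305j S between n3,n0
  Y(R4) = 0.0007042+0.000j S between n0,n2
  V1: constraint V(n2)−V(n3) = 6.93
  V2: constraint V(n0)−V(n3) = 1.84
  I1: injects 0.0223 A into n1 (from n2)
Assemble and solve the 5×5 MNA system:
  V(n1)=2.994-0.05270j  V(n2)=5.090+0.000j  V(n3)=-1.840+0.000j
  i(V1)=-4.249-0.5272j  i(V2)=4.249+0.5031j

2.994-0.05270j V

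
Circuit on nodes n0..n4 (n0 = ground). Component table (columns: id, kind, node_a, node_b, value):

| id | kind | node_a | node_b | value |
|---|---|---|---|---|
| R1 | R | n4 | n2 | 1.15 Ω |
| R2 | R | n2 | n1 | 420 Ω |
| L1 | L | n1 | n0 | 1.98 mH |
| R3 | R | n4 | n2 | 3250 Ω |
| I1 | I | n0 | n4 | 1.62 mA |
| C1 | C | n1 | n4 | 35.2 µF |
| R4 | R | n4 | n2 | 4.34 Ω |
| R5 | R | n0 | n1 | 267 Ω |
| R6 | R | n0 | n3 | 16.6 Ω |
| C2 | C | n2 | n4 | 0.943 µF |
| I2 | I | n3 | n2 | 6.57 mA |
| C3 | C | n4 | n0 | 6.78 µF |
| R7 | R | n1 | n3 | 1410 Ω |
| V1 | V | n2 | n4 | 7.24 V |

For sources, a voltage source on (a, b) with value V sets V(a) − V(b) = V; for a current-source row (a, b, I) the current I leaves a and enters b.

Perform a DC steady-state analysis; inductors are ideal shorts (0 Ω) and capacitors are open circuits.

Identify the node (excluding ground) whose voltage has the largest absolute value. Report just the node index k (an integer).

4

Apply KCL at each of the 4 non-ground nodes and solve the resulting linear system.
Node n1: branches {R2, L1, C1, R5, R7} → V_1 = 0.000
Node n2: branches {R1, R2, R3, R4, C2, I2, V1} → V_2 = 3.440
Node n3: branches {R6, I2, R7} → V_3 = -0.1078
Node n4: branches {R1, R3, I1, C1, R4, C2, C3, V1} → V_4 = -3.800
Source currents: i(L1)=0.008114, i(V1)=-7.968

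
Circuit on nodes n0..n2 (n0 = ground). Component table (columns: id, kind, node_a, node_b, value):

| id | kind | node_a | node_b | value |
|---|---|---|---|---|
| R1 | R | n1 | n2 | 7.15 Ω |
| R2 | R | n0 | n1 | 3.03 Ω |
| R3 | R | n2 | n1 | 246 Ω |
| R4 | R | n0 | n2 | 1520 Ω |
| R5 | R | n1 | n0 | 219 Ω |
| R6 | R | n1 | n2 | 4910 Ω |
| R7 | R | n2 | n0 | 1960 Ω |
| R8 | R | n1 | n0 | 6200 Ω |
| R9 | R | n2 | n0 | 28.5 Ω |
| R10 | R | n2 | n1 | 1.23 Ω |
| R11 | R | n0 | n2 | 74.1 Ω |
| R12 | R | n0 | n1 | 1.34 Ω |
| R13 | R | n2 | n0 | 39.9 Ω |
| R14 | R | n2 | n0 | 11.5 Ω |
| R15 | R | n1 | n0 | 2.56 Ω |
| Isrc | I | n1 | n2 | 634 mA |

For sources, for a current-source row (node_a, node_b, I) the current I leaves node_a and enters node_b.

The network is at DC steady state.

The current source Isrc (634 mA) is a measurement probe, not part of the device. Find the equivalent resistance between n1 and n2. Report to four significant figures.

MNA unknowns: 2 node voltages V₁..V_2
R1: Y=0.1399 on G[1,2]
R2: Y=0.3300 on G[0,1]
R3: Y=0.004065 on G[2,1]
R4: Y=0.0006579 on G[0,2]
R5: Y=0.004566 on G[1,0]
R6: Y=0.0002037 on G[1,2]
R7: Y=0.0005102 on G[2,0]
R8: Y=0.0001613 on G[1,0]
R9: Y=0.03509 on G[2,0]
R10: Y=0.8130 on G[2,1]
R11: Y=0.01350 on G[0,2]
R12: Y=0.7463 on G[0,1]
R13: Y=0.02506 on G[2,0]
R14: Y=0.08696 on G[2,0]
R15: Y=0.3906 on G[1,0]
Isrc: z[1]−=0.634, z[2]+=0.634
solve → V1=-0.05693, V2=0.5179

R_eq = 0.9067 Ω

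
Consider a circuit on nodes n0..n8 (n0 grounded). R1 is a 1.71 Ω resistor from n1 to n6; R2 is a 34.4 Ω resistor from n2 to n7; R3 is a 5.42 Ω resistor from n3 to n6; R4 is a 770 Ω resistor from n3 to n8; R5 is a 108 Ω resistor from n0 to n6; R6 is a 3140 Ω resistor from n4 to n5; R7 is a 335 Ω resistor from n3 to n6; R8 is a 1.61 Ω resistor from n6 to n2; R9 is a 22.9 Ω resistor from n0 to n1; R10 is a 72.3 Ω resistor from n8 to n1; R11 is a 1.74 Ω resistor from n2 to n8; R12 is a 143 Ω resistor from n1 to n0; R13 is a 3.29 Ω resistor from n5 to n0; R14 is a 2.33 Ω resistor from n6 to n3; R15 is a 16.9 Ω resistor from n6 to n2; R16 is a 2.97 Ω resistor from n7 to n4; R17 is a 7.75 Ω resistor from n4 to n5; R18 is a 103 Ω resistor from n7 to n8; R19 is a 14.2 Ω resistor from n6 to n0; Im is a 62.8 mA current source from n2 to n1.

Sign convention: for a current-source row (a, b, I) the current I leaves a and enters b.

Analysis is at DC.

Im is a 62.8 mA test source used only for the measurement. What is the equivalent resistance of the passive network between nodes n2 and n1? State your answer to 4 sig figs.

R_eq = 2.886 Ω

Element admittances at DC:
  Y(R1) = 0.5848 S between n1,n6
  Y(R2) = 0.02907 S between n2,n7
  Y(R3) = 0.1845 S between n3,n6
  Y(R4) = 0.001299 S between n3,n8
  Y(R5) = 0.009259 S between n0,n6
  Y(R6) = 0.0003185 S between n4,n5
  Y(R7) = 0.002985 S between n3,n6
  Y(R8) = 0.6211 S between n6,n2
  Y(R9) = 0.04367 S between n0,n1
  Y(R10) = 0.01383 S between n8,n1
  Y(R11) = 0.5747 S between n2,n8
  Y(R12) = 0.006993 S between n1,n0
  Y(R13) = 0.3040 S between n5,n0
  Y(R14) = 0.4292 S between n6,n3
  Y(R15) = 0.05917 S between n6,n2
  Y(R16) = 0.3367 S between n7,n4
  Y(R17) = 0.1290 S between n4,n5
  Y(R18) = 0.009709 S between n7,n8
  Y(R19) = 0.07042 S between n6,n0
  Im: injects 0.0628 A into n1 (from n2)
Assemble and solve the 8×8 MNA system:
  V(n1)=0.07851  V(n2)=-0.1028  V(n3)=-0.01809  V(n4)=-0.02809  V(n5)=-0.008386  V(n6)=-0.01792  V(n7)=-0.03566  V(n8)=-0.09731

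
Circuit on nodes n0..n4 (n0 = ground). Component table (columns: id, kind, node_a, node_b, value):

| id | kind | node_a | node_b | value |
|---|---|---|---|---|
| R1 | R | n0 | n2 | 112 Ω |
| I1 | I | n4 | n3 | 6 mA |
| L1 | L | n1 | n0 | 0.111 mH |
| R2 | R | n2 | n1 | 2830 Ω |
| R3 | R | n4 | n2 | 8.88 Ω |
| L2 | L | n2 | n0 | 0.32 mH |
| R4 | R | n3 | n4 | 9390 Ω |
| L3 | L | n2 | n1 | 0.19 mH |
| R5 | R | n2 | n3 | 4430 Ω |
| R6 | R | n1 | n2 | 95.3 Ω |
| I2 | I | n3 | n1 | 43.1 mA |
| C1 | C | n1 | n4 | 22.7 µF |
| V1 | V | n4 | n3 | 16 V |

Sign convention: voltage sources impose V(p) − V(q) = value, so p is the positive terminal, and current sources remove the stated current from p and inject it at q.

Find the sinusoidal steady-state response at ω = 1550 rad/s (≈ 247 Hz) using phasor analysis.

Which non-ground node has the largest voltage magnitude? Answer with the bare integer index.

3

MNA unknowns: 4 node voltages V₁..V_4 plus 1 source current (V1)
R1: Y=0.008929+0.000j on G[0,2]
I1: z[4]−=0.006, z[3]+=0.006
L1: Y=0.000-5.812j on G[1,0]
R2: Y=0.0003534+0.000j on G[2,1]
R3: Y=0.1126+0.000j on G[4,2]
L2: Y=0.000-2.016j on G[2,0]
R4: Y=0.0001065+0.000j on G[3,4]
L3: Y=0.000-3.396j on G[2,1]
R5: Y=0.0002257+0.000j on G[2,3]
R6: Y=0.01049+0.000j on G[1,2]
I2: z[3]−=0.0431, z[1]+=0.0431
C1: Y=0.000+0.03519j on G[1,4]
V1: row V4−V3=16, i_V1 at 4,3
solve → V1=0.0005988+0.002097j, V2=-0.001753-0.006038j, V3=-16.32+0.09480j, V4=-0.3228+0.09480j
aux → i_V1=0.03171+2.276e-05j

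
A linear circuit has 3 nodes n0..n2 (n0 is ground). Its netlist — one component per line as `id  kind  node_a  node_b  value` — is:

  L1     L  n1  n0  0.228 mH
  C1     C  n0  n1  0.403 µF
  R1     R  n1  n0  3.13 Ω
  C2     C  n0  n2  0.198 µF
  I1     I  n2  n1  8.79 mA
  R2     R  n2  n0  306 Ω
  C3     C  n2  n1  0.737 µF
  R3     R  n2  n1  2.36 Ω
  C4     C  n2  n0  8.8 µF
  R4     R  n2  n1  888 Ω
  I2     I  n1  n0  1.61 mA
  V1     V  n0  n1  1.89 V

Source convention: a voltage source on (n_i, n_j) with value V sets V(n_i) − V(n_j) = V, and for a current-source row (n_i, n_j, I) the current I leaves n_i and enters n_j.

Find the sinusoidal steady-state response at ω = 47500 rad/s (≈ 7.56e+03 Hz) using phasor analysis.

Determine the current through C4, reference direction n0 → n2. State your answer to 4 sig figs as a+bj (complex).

Element admittances at ω=47500 rad/s:
  Y(L1) = 0.000-0.09234j S between n1,n0
  Y(C1) = 0.000+0.01914j S between n0,n1
  Y(R1) = 0.3195+0.000j S between n1,n0
  Y(C2) = 0.000+0.009405j S between n0,n2
  I1: injects 0.00879 A into n1 (from n2)
  Y(R2) = 0.003268+0.000j S between n2,n0
  Y(C3) = 0.000+0.03501j S between n2,n1
  Y(R3) = 0.4237+0.000j S between n2,n1
  Y(C4) = 0.000+0.4180j S between n2,n0
  Y(R4) = 0.001126+0.000j S between n2,n1
  I2: injects 0.00161 A into n0 (from n1)
  V1: constraint V(n0)−V(n1) = 1.89
Assemble and solve the 3×3 MNA system:
  V(n1)=-1.890+0.000j  V(n2)=-0.9522+0.8739j
  i(V1)=-0.9789-0.2658j

0.3653+0.3980j A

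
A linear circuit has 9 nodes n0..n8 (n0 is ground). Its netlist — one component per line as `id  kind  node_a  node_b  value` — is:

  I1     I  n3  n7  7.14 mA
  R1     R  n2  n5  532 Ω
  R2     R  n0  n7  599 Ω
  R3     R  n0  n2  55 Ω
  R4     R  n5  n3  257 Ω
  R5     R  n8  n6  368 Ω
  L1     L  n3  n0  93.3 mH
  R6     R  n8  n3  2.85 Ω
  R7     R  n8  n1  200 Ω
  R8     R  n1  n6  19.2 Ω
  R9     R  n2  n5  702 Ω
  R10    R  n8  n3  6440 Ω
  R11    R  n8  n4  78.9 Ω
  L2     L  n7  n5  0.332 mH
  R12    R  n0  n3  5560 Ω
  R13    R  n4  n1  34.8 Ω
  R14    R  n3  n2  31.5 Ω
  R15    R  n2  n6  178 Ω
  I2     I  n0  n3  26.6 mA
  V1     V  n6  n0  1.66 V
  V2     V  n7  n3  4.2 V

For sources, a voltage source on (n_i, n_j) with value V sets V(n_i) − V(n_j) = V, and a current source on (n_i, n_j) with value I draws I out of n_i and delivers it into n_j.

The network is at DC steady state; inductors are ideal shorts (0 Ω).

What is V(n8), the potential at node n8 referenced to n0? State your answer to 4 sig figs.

MNA unknowns: 8 node voltages V₁..V_8 plus 4 source currents (L1, L2, V1, V2)
I1: z[3]−=0.00714, z[7]+=0.00714
R1: Y=0.001880 on G[2,5]
R2: Y=0.001669 on G[0,7]
R3: Y=0.01818 on G[0,2]
R4: Y=0.003891 on G[5,3]
R5: Y=0.002717 on G[8,6]
L1: row V3−V0=0, i_L1 at 3,0
R6: Y=0.3509 on G[8,3]
R7: Y=0.005000 on G[8,1]
R8: Y=0.05208 on G[1,6]
R9: Y=0.001425 on G[2,5]
R10: Y=0.0001553 on G[8,3]
R11: Y=0.01267 on G[8,4]
L2: row V7−V5=0, i_L2 at 7,5
R12: Y=0.0001799 on G[0,3]
R13: Y=0.02874 on G[4,1]
R14: Y=0.03175 on G[3,2]
R15: Y=0.005618 on G[2,6]
I2: z[0]−=0.0266, z[3]+=0.0266
V1: row V6−V0=1.66, i_V1 at 6,0
V2: row V7−V3=4.2, i_V2 at 7,3
solve → V1=1.325, V2=0.3943, V3=0.000, V4=0.9387, V5=4.200, V6=1.660, V7=4.200, V8=0.06202
aux → i_L1=0.04130, i_L2=0.02892, i_V1=-0.02888, i_V2=-0.02879

0.06202 V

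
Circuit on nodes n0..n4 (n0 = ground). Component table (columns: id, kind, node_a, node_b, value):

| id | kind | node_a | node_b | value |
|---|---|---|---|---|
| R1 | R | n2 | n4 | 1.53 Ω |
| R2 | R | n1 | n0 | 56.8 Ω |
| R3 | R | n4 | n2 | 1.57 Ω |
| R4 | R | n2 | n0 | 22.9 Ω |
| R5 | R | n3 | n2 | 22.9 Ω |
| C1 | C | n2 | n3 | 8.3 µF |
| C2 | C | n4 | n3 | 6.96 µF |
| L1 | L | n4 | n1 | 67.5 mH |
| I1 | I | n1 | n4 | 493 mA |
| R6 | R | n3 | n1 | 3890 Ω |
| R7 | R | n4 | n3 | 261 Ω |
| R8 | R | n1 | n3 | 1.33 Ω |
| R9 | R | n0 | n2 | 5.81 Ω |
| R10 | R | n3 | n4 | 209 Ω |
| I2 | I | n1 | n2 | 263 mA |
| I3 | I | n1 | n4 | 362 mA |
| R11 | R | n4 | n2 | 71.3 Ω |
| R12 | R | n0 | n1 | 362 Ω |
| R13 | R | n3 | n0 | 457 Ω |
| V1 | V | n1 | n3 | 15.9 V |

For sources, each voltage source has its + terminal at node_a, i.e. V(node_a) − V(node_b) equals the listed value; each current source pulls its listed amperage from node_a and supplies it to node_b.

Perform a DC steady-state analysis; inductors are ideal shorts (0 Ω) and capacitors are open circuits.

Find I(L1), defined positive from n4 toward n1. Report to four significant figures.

0.2769 A

MNA unknowns: 4 node voltages V₁..V_4 plus 2 source currents (L1, V1)
R1: Y=0.6536 on G[2,4]
R2: Y=0.01761 on G[1,0]
R3: Y=0.6369 on G[4,2]
R4: Y=0.04367 on G[2,0]
R5: Y=0.04367 on G[3,2]
C1: Y=0.000 on G[2,3]
C2: Y=0.000 on G[4,3]
L1: row V4−V1=0, i_L1 at 4,1
I1: z[1]−=0.493, z[4]+=0.493
R6: Y=0.0002571 on G[3,1]
R7: Y=0.003831 on G[4,3]
R8: Y=0.7519 on G[1,3]
R9: Y=0.1721 on G[0,2]
R10: Y=0.004785 on G[3,4]
I2: z[1]−=0.263, z[2]+=0.263
I3: z[1]−=0.362, z[4]+=0.362
R11: Y=0.01403 on G[4,2]
R12: Y=0.002762 on G[0,1]
R13: Y=0.002188 on G[3,0]
V1: row V1−V3=15.9, i_V1 at 1,3
solve → V1=0.4521, V2=0.1140, V3=-15.45, V4=0.4521
aux → i_L1=0.2769, i_V1=-12.81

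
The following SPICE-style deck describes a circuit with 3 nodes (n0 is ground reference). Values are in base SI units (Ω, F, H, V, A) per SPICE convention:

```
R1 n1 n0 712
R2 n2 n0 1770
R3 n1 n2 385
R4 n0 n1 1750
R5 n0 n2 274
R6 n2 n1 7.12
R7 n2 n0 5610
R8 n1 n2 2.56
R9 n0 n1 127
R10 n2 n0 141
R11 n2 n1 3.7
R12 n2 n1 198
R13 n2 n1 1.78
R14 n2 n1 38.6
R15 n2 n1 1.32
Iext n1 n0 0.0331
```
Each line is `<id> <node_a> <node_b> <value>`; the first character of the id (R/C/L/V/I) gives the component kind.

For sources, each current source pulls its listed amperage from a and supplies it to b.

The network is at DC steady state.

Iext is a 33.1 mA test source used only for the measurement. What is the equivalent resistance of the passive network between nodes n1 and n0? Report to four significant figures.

R_eq = 47.01 Ω

MNA unknowns: 2 node voltages V₁..V_2
R1: Y=0.001404 on G[1,0]
R2: Y=0.0005650 on G[2,0]
R3: Y=0.002597 on G[1,2]
R4: Y=0.0005714 on G[0,1]
R5: Y=0.003650 on G[0,2]
R6: Y=0.1404 on G[2,1]
R7: Y=0.0001783 on G[2,0]
R8: Y=0.3906 on G[1,2]
R9: Y=0.007874 on G[0,1]
R10: Y=0.007092 on G[2,0]
R11: Y=0.2703 on G[2,1]
R12: Y=0.005051 on G[2,1]
R13: Y=0.5618 on G[2,1]
R14: Y=0.02591 on G[2,1]
R15: Y=0.7576 on G[2,1]
Iext: z[1]−=0.0331, z[0]+=0.0331
solve → V1=-1.556, V2=-1.548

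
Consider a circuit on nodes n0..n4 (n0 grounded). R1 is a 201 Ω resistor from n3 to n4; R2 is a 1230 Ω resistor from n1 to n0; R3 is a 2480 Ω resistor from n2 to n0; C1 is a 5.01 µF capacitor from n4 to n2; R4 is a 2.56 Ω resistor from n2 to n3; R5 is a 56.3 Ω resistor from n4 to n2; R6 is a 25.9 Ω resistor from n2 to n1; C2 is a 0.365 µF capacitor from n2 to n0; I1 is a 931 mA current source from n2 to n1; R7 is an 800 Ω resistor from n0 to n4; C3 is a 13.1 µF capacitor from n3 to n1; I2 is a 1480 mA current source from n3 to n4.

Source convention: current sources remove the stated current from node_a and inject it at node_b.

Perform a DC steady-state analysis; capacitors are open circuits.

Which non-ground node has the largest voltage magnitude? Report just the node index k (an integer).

3

Element admittances at DC:
  Y(R1) = 0.004975 S between n3,n4
  Y(R2) = 0.0008130 S between n1,n0
  Y(R3) = 0.0004032 S between n2,n0
  Y(C1) = 0.000 S between n4,n2
  Y(R4) = 0.3906 S between n2,n3
  Y(R5) = 0.01776 S between n4,n2
  Y(R6) = 0.03861 S between n2,n1
  Y(C2) = 0.000 S between n2,n0
  I1: injects 0.931 A into n1 (from n2)
  Y(R7) = 0.001250 S between n0,n4
  Y(C3) = 0.000 S between n3,n1
  I2: injects 1.48 A into n4 (from n3)
Assemble and solve the 4×4 MNA system:
  V(n1)=-15.64  V(n2)=-40.08  V(n3)=-43.03  V(n4)=23.10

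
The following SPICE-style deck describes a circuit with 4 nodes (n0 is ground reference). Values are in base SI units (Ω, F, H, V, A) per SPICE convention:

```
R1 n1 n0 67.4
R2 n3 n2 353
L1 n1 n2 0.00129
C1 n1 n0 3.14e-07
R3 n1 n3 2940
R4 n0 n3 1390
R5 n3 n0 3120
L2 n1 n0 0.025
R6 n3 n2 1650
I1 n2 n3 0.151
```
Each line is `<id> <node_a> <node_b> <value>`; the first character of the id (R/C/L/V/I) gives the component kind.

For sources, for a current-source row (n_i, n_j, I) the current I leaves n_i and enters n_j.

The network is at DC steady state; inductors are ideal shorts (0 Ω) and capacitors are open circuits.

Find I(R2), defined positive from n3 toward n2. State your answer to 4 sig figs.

Element admittances at DC:
  Y(R1) = 0.01484 S between n1,n0
  Y(R2) = 0.002833 S between n3,n2
  L1: short n1↔n2 (DC inductor)
  Y(C1) = 0.000 S between n1,n0
  Y(R3) = 0.0003401 S between n1,n3
  Y(R4) = 0.0007194 S between n0,n3
  Y(R5) = 0.0003205 S between n3,n0
  L2: short n1↔n0 (DC inductor)
  Y(R6) = 0.0006061 S between n3,n2
  I1: injects 0.151 A into n3 (from n2)
Assemble and solve the 5×5 MNA system:
  V(n1)=0.000  V(n2)=0.000  V(n3)=31.33
  i(L1)=0.04324  i(L2)=-0.03259

0.08877 A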